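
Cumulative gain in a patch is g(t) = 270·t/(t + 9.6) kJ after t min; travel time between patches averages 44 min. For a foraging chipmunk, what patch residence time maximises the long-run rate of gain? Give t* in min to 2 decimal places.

20.55 min

By the marginal value theorem, leave when the instantaneous gain rate g'(t) equals the habitat-wide average g(t)/(T + t).
g'(t) = 270·9.6/(t + 9.6)². Setting 270·9.6/(t+9.6)² = 270t/[(t+9.6)(44+t)] gives 9.6(44+t) = t(t+9.6), so t² = 9.6×44 = 422.4.
t* = √422.4 = 20.55 min.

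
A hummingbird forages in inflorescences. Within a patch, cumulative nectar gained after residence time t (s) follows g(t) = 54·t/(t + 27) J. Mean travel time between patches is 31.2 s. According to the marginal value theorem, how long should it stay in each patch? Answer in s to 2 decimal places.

Optimal t* satisfies g'(t*) = g(t*)/(T + t*).
g'(t) = 54·27/(t + 27)². Setting 54·27/(t+27)² = 54t/[(t+27)(31.2+t)] gives 27(31.2+t) = t(t+27), so t² = 27×31.2 = 842.4.
t* = √842.4 = 29.02 s.

29.02 s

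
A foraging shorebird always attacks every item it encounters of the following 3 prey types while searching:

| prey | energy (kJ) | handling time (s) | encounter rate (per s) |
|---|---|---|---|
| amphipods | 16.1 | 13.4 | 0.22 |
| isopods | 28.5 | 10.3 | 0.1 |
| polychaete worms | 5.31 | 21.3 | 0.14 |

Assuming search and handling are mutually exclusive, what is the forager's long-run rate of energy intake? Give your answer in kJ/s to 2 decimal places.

0.90 kJ/s

R = (0.22×16.1 + 0.1×28.5 + 0.14×5.31) / (1 + 0.22×13.4 + 0.1×10.3 + 0.14×21.3) = 7.135/7.96 = 0.8964 kJ/s.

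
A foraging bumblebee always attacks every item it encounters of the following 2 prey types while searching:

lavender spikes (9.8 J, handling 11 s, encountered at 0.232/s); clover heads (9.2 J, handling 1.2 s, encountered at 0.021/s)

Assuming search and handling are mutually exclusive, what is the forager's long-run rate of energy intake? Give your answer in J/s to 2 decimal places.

0.69 J/s

Energy encountered per unit search time: 0.232×9.8 + 0.021×9.2 = 2.467 J/s.
Handling time per unit search time: 0.232×11 + 0.021×1.2 = 2.577.
Rate = 2.467/(1 + 2.577) = 0.6896 J/s.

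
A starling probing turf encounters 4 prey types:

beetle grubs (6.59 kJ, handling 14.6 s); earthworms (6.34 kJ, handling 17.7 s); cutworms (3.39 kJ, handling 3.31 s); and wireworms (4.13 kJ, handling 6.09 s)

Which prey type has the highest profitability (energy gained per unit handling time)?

In descending order of E/h:
cutworms: 3.39/3.31 = 1.02 kJ/s
wireworms: 4.13/6.09 = 0.678 kJ/s
beetle grubs: 6.59/14.6 = 0.451 kJ/s
earthworms: 6.34/17.7 = 0.358 kJ/s

cutworms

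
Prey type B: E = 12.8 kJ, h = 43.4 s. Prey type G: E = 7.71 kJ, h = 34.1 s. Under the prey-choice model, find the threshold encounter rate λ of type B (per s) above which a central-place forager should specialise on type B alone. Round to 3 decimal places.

The zero-one rule: include type G iff E₂/h₂ > λE₁/(1+λh₁). Equality gives the switch point.
λE₁h₂ = E₂ + λE₂h₁ ⇒ λ = E₂/(E₁h₂ − E₂h₁) = 7.71/(436.5 − 334.6) = 0.07569 per s.

0.076 per s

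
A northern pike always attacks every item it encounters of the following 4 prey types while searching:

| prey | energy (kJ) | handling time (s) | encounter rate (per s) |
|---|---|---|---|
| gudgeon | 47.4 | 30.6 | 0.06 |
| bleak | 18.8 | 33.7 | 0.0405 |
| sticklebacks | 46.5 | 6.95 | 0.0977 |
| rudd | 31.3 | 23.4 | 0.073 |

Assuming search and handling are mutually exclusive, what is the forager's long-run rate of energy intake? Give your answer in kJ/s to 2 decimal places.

R = (0.06×47.4 + 0.0405×18.8 + 0.0977×46.5 + 0.073×31.3) / (1 + 0.06×30.6 + 0.0405×33.7 + 0.0977×6.95 + 0.073×23.4) = 10.43/6.588 = 1.584 kJ/s.

1.58 kJ/s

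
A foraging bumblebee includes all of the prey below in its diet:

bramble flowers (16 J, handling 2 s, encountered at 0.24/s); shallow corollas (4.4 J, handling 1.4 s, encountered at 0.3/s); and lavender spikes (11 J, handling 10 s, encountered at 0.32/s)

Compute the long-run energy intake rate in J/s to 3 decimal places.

R = Σλ_iE_i / (1 + Σλ_ih_i)
Numerator: 0.24×16 + 0.3×4.4 + 0.32×11 = 8.68
Denominator: 1 + 0.24×2 + 0.3×1.4 + 0.32×10 = 5.1
R = 8.68/5.1 = 1.702 J/s

1.702 J/s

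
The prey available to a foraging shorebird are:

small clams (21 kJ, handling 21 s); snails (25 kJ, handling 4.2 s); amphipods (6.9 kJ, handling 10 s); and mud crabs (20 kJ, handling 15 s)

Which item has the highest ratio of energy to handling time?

Profitability E/h (kJ/s): small clams = 21/21 = 1, snails = 25/4.2 = 5.95, amphipods = 6.9/10 = 0.69, mud crabs = 20/15 = 1.33.
Ranked: snails > mud crabs > small clams > amphipods.

snails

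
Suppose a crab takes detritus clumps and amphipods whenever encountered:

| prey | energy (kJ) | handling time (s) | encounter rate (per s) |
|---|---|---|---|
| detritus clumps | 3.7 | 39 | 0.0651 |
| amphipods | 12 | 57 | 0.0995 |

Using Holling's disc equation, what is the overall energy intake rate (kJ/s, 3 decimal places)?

R = Σλ_iE_i / (1 + Σλ_ih_i)
Numerator: 0.0651×3.7 + 0.0995×12 = 1.435
Denominator: 1 + 0.0651×39 + 0.0995×57 = 9.21
R = 1.435/9.21 = 0.1558 kJ/s

0.156 kJ/s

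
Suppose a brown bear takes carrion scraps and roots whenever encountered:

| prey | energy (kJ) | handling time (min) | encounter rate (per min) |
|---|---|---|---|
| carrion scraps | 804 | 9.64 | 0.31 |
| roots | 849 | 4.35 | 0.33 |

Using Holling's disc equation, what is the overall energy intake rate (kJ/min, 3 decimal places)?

97.607 kJ/min

Energy encountered per unit search time: 0.31×804 + 0.33×849 = 529.4 kJ/min.
Handling time per unit search time: 0.31×9.64 + 0.33×4.35 = 4.424.
Rate = 529.4/(1 + 4.424) = 97.61 kJ/min.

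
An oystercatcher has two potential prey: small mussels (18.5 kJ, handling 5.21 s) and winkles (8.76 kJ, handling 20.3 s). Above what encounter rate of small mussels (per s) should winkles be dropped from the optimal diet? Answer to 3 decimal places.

The zero-one rule: include winkles iff E₂/h₂ > λE₁/(1+λh₁). Equality gives the switch point.
λE₁h₂ = E₂ + λE₂h₁ ⇒ λ = E₂/(E₁h₂ − E₂h₁) = 8.76/(375.6 − 45.64) = 0.02655 per s.

0.027 per s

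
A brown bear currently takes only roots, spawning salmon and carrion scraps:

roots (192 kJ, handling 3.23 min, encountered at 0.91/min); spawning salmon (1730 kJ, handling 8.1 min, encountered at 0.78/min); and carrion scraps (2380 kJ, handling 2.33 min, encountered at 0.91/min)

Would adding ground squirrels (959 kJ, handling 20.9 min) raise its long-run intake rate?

On roots, spawning salmon and carrion scraps alone, R = ΣλE/(1+Σλh) = 3690/12.38 = 298.1 kJ/min.
Profitability of ground squirrels: 959/20.9 = 45.89 kJ/min.
45.89 < 298.1, so adding ground squirrels would lower the average — exclude it.

No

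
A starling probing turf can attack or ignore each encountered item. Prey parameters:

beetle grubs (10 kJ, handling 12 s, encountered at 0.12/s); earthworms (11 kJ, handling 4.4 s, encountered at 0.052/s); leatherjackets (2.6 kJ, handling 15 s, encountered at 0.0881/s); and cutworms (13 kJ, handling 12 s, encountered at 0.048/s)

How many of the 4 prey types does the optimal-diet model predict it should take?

E/h in descending order: earthworms 2.5, cutworms 1.08, beetle grubs 0.833, leatherjackets 0.173 kJ/s. The optimal diet is the largest prefix of this list for which every included type satisfies E_i/h_i > R on the types above it.
Rate on top 1: 0.4655. cutworms: 1.08 > 0.4655 → include.
Rate on top 2: 0.6627. beetle grubs: 0.833 > 0.6627 → include.
Rate on top 3: 0.7384. leatherjackets: 0.173 < 0.7384 → exclude; stop.
Optimal diet: earthworms, cutworms, beetle grubs — 3 of 4 types.

3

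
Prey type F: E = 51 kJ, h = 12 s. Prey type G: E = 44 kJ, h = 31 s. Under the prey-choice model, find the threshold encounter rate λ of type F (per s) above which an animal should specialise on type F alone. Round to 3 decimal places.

Drop type G once their profitability E₂/h₂ falls below the rate achievable on type F alone: E₂/h₂ = λE₁/(1 + λh₁).
Solve for λ: λE₁h₂ = E₂(1 + λh₁) → λ(E₁h₂ − E₂h₁) = E₂ → λ = E₂/(E₁h₂ − E₂h₁).
λ = 44/(51×31 − 44×12) = 44/1053 = 0.04179 per s.

0.042 per s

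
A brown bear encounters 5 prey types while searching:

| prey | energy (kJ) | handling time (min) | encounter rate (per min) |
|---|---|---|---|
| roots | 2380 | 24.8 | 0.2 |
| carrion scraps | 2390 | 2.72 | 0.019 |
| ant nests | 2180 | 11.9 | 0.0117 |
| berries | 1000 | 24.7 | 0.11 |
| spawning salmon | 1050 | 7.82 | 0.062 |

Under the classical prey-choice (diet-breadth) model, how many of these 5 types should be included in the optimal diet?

4

Rank by E/h (kJ/min): carrion scraps 879, ant nests 183, spawning salmon 134, roots 96, berries 40.5. Include each in turn until the next type's E/h falls below the running intake rate.
Rate on top 1: 43.18. ant nests: 183 > 43.18 → include.
Rate on top 2: 59.55. spawning salmon: 134 > 59.55 → include.
Rate on top 3: 81.17. roots: 96 > 81.17 → include.
Rate on top 4: 92.23. berries: 40.5 < 92.23 → exclude; stop.
Optimal diet: carrion scraps, ant nests, spawning salmon, roots — 4 of 5 types.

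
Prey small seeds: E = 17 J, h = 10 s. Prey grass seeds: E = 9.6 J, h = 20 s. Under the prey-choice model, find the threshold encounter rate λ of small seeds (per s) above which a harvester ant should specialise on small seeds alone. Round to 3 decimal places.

0.039 per s

The zero-one rule: include grass seeds iff E₂/h₂ > λE₁/(1+λh₁). Equality gives the switch point.
λE₁h₂ = E₂ + λE₂h₁ ⇒ λ = E₂/(E₁h₂ − E₂h₁) = 9.6/(340 − 96) = 0.03934 per s.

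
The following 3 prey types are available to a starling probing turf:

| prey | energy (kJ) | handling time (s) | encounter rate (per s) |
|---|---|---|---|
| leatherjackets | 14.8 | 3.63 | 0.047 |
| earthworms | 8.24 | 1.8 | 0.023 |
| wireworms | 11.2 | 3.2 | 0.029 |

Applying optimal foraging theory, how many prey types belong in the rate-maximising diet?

E/h in descending order: earthworms 4.58, leatherjackets 4.08, wireworms 3.5 kJ/s. The optimal diet is the largest prefix of this list for which every included type satisfies E_i/h_i > R on the types above it.
Rate on top 1: 0.182. leatherjackets: 4.08 > 0.182 → include.
Rate on top 2: 0.7303. wireworms: 3.5 > 0.7303 → include.
Optimal diet: earthworms, leatherjackets, wireworms — 3 of 3 types.

3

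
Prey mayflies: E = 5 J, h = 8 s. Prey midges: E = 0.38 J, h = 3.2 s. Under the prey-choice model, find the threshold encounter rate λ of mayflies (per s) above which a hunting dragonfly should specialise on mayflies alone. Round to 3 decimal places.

0.029 per s

Drop midges once their profitability E₂/h₂ falls below the rate achievable on mayflies alone: E₂/h₂ = λE₁/(1 + λh₁).
Solve for λ: λE₁h₂ = E₂(1 + λh₁) → λ(E₁h₂ − E₂h₁) = E₂ → λ = E₂/(E₁h₂ − E₂h₁).
λ = 0.38/(5×3.2 − 0.38×8) = 0.38/12.96 = 0.02932 per s.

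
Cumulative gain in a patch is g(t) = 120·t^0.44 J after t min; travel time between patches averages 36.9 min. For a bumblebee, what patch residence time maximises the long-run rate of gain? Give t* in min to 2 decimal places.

28.99 min

By the marginal value theorem, leave when the instantaneous gain rate g'(t) equals the habitat-wide average g(t)/(T + t).
g'(t) = 0.44·120·t^-0.56. Setting 0.44·120·t^-0.56 = 120·t^0.44/(36.9+t) gives 0.44(36.9+t) = t, so 0.56·t = 0.44×36.9.
t* = 0.44×36.9/0.56 = 28.99 min.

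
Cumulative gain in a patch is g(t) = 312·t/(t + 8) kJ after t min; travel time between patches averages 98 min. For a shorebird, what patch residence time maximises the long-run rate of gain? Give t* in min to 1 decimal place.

Optimal t* satisfies g'(t*) = g(t*)/(T + t*).
g'(t) = 312·8/(t + 8)². Setting 312·8/(t+8)² = 312t/[(t+8)(98+t)] gives 8(98+t) = t(t+8), so t² = 8×98 = 784.
t* = √784 = 28 min.

28.0 min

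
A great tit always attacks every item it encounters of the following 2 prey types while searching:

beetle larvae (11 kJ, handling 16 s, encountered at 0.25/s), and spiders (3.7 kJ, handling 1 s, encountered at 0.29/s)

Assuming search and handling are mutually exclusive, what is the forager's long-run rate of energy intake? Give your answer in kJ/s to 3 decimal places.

0.723 kJ/s

Energy encountered per unit search time: 0.25×11 + 0.29×3.7 = 3.823 kJ/s.
Handling time per unit search time: 0.25×16 + 0.29×1 = 4.29.
Rate = 3.823/(1 + 4.29) = 0.7227 kJ/s.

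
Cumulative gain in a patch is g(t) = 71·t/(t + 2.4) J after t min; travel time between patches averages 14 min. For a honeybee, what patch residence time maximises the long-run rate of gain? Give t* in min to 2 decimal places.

Optimal t* satisfies g'(t*) = g(t*)/(T + t*).
g'(t) = 71·2.4/(t + 2.4)². Setting 71·2.4/(t+2.4)² = 71t/[(t+2.4)(14+t)] gives 2.4(14+t) = t(t+2.4), so t² = 2.4×14 = 33.6.
t* = √33.6 = 5.797 min.

5.80 min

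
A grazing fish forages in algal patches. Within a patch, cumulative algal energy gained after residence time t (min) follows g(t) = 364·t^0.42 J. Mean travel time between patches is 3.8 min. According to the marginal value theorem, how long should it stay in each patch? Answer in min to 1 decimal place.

Optimal t* satisfies g'(t*) = g(t*)/(T + t*).
g'(t) = 0.42·364·t^-0.58. Setting 0.42·364·t^-0.58 = 364·t^0.42/(3.8+t) gives 0.42(3.8+t) = t, so 0.58·t = 0.42×3.8.
t* = 0.42×3.8/0.58 = 2.752 min.

2.8 min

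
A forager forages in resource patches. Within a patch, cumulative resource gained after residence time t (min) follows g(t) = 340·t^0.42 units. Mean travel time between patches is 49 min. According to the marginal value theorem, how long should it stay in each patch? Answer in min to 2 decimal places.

By the marginal value theorem, leave when the instantaneous gain rate g'(t) equals the habitat-wide average g(t)/(T + t).
g'(t) = 0.42·340·t^-0.58. Setting 0.42·340·t^-0.58 = 340·t^0.42/(49+t) gives 0.42(49+t) = t, so 0.58·t = 0.42×49.
t* = 0.42×49/0.58 = 35.48 min.

35.48 min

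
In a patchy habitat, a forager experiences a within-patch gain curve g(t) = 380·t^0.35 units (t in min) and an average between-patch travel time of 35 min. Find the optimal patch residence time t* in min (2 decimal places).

18.85 min

By the marginal value theorem, leave when the instantaneous gain rate g'(t) equals the habitat-wide average g(t)/(T + t).
g'(t) = 0.35·380·t^-0.65. Setting 0.35·380·t^-0.65 = 380·t^0.35/(35+t) gives 0.35(35+t) = t, so 0.65·t = 0.35×35.
t* = 0.35×35/0.65 = 18.85 min.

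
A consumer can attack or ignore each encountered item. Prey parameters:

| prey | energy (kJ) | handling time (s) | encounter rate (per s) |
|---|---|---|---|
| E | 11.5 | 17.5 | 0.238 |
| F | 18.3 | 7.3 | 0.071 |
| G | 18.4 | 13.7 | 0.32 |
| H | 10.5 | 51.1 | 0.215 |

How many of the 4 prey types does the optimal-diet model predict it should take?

2

Rank by E/h (kJ/s): F 2.51, G 1.34, E 0.657, H 0.205. Include each in turn until the next type's E/h falls below the running intake rate.
Rate on top 1: 0.8558. G: 1.34 > 0.8558 → include.
Rate on top 2: 1.218. E: 0.657 < 1.218 → exclude; stop.
Optimal diet: F, G — 2 of 4 types.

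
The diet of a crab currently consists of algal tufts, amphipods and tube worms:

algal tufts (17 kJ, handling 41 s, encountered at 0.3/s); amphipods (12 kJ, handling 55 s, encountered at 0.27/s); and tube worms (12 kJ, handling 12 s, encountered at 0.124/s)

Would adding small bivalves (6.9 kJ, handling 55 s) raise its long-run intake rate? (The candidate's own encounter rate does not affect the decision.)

No

Current rate: (0.3×17 + 0.27×12 + 0.124×12)/(1 + 0.3×41 + 0.27×55 + 0.124×12) = 0.3316 kJ/s.
small bivalves: E/h = 6.9/55 = 0.1255 kJ/s.
0.1255 < 0.3316, so adding small bivalves would lower the average — exclude it.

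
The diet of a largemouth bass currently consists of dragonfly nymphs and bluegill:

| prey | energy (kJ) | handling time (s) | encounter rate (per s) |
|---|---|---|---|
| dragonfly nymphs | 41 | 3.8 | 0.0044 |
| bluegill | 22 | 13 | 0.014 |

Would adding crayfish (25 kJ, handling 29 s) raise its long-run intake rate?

On dragonfly nymphs and bluegill alone, R = ΣλE/(1+Σλh) = 0.4884/1.199 = 0.4074 kJ/s.
crayfish: E/h = 25/29 = 0.8621 kJ/s.
0.8621 > 0.4074, so adding crayfish raises the average — include it.

Yes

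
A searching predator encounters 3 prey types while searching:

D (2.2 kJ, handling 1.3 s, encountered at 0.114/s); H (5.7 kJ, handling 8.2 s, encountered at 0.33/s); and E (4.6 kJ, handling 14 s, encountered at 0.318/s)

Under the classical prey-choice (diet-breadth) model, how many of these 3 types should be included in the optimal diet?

2

Profitabilities (E/h, kJ/s): D 1.69, H 0.695, E 0.329. Add prey in this order while the next type's profitability exceeds the intake rate on those already taken.
Rate on top 1: 0.2184. H: 0.695 > 0.2184 → include.
Rate on top 2: 0.5531. E: 0.329 < 0.5531 → exclude; stop.
Optimal diet: D, H — 2 of 3 types.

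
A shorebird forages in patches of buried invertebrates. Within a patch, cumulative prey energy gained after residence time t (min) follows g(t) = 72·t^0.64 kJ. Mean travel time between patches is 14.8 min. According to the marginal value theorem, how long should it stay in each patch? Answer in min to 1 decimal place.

By the marginal value theorem, leave when the instantaneous gain rate g'(t) equals the habitat-wide average g(t)/(T + t).
g'(t) = 0.64·72·t^-0.36. Setting 0.64·72·t^-0.36 = 72·t^0.64/(14.8+t) gives 0.64(14.8+t) = t, so 0.36·t = 0.64×14.8.
t* = 0.64×14.8/0.36 = 26.31 min.

26.3 min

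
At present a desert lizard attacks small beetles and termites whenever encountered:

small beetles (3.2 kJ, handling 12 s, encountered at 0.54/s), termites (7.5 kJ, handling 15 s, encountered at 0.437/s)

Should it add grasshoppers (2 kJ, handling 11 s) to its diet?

No

On small beetles and termites alone, R = ΣλE/(1+Σλh) = 5.005/14.04 = 0.3566 kJ/s.
grasshoppers: E/h = 2/11 = 0.1818 kJ/s.
0.1818 < 0.3566, so adding grasshoppers would lower the average — exclude it.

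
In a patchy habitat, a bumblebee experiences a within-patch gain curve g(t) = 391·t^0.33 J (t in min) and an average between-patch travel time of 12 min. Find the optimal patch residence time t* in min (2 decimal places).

5.91 min

By the marginal value theorem, leave when the instantaneous gain rate g'(t) equals the habitat-wide average g(t)/(T + t).
g'(t) = 0.33·391·t^-0.67. Setting 0.33·391·t^-0.67 = 391·t^0.33/(12+t) gives 0.33(12+t) = t, so 0.67·t = 0.33×12.
t* = 0.33×12/0.67 = 5.91 min.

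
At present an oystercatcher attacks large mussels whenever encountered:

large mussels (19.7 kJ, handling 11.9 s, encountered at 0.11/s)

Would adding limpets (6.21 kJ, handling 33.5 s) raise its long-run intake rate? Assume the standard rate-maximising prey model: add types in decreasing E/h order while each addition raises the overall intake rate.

Intake rate on the current diet: R = (0.11×19.7) / (1 + 0.11×11.9) = 2.167/2.309 = 0.9385 kJ/s.
Profitability of limpets: 6.21/33.5 = 0.1854 kJ/s.
0.1854 < 0.9385, so adding limpets would lower the average — exclude it.

No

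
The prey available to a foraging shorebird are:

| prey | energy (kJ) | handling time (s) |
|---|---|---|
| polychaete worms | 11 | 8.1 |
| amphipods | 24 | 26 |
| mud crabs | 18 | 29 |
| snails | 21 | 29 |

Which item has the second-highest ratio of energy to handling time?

amphipods

Profitability E/h (kJ/s): polychaete worms = 11/8.1 = 1.36, amphipods = 24/26 = 0.923, mud crabs = 18/29 = 0.621, snails = 21/29 = 0.724.
Ranked: polychaete worms > amphipods > snails > mud crabs.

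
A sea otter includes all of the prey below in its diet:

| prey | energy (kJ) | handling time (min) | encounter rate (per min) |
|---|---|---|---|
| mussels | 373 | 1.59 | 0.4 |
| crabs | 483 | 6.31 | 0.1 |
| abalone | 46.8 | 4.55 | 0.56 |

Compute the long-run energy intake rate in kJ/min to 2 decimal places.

R = (0.4×373 + 0.1×483 + 0.56×46.8) / (1 + 0.4×1.59 + 0.1×6.31 + 0.56×4.55) = 223.7/4.815 = 46.46 kJ/min.

46.46 kJ/min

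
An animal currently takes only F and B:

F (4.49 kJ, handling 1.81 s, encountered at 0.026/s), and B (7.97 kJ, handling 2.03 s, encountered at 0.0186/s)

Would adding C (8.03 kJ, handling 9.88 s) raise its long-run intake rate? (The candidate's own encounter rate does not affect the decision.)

Current rate: (0.026×4.49 + 0.0186×7.97)/(1 + 0.026×1.81 + 0.0186×2.03) = 0.2443 kJ/s.
C: E/h = 8.03/9.88 = 0.8128 kJ/s.
Since 0.8128 > R, including C increases the long-run rate.

Yes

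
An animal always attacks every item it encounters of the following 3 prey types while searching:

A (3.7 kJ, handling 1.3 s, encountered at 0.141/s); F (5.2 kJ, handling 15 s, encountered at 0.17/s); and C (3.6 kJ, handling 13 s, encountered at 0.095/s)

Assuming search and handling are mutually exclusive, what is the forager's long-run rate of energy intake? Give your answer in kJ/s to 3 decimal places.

0.352 kJ/s

R = (0.141×3.7 + 0.17×5.2 + 0.095×3.6) / (1 + 0.141×1.3 + 0.17×15 + 0.095×13) = 1.748/4.968 = 0.3518 kJ/s.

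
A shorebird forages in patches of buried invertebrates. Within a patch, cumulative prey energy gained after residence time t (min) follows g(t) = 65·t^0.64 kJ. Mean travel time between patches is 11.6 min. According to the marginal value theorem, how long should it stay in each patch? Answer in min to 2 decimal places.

Maximise g(t)/(T+t): set derivative to zero → g'(t)(T+t) = g(t).
g'(t) = 0.64·65·t^-0.36. Setting 0.64·65·t^-0.36 = 65·t^0.64/(11.6+t) gives 0.64(11.6+t) = t, so 0.36·t = 0.64×11.6.
t* = 0.64×11.6/0.36 = 20.62 min.

20.62 min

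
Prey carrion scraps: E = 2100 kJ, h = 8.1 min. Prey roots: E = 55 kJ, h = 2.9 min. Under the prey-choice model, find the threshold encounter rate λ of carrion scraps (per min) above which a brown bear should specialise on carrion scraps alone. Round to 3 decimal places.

0.010 per min

Drop roots once their profitability E₂/h₂ falls below the rate achievable on carrion scraps alone: E₂/h₂ = λE₁/(1 + λh₁).
Solve for λ: λE₁h₂ = E₂(1 + λh₁) → λ(E₁h₂ − E₂h₁) = E₂ → λ = E₂/(E₁h₂ − E₂h₁).
λ = 55/(2100×2.9 − 55×8.1) = 55/5644 = 0.009744 per min.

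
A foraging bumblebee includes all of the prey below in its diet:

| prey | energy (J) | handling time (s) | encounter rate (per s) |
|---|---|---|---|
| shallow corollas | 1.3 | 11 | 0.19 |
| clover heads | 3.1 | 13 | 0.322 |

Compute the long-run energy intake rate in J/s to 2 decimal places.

0.17 J/s

R = Σλ_iE_i / (1 + Σλ_ih_i)
Numerator: 0.19×1.3 + 0.322×3.1 = 1.245
Denominator: 1 + 0.19×11 + 0.322×13 = 7.276
R = 1.245/7.276 = 0.1711 J/s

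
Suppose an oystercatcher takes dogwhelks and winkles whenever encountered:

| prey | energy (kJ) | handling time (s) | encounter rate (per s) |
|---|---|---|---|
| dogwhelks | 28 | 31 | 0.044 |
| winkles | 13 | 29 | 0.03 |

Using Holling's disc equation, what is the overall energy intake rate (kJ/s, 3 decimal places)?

R = (0.044×28 + 0.03×13) / (1 + 0.044×31 + 0.03×29) = 1.622/3.234 = 0.5015 kJ/s.

0.502 kJ/s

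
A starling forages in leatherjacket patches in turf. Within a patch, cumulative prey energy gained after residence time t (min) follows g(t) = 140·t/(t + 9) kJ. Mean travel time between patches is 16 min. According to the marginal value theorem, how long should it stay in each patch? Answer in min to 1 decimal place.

12.0 min

Maximise g(t)/(T+t): set derivative to zero → g'(t)(T+t) = g(t).
g'(t) = 140·9/(t + 9)². Setting 140·9/(t+9)² = 140t/[(t+9)(16+t)] gives 9(16+t) = t(t+9), so t² = 9×16 = 144.
t* = √144 = 12 min.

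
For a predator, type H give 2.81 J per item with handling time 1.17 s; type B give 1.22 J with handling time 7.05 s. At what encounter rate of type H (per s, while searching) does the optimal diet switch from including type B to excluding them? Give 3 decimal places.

The zero-one rule: include type B iff E₂/h₂ > λE₁/(1+λh₁). Equality gives the switch point.
λE₁h₂ = E₂ + λE₂h₁ ⇒ λ = E₂/(E₁h₂ − E₂h₁) = 1.22/(19.81 − 1.427) = 0.06637 per s.

0.066 per s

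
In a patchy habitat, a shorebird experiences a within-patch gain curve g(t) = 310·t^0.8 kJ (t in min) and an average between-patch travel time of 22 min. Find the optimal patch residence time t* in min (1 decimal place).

Maximise g(t)/(T+t): set derivative to zero → g'(t)(T+t) = g(t).
g'(t) = 0.8·310·t^-0.2. Setting 0.8·310·t^-0.2 = 310·t^0.8/(22+t) gives 0.8(22+t) = t, so 0.20·t = 0.8×22.
t* = 0.8×22/0.20 = 88 min.

88.0 min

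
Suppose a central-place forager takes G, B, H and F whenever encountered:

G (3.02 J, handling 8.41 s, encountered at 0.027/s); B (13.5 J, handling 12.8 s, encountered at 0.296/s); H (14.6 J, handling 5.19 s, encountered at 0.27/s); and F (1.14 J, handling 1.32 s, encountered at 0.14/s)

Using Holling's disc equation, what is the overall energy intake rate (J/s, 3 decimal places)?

1.239 J/s

R = Σλ_iE_i / (1 + Σλ_ih_i)
Numerator: 0.027×3.02 + 0.296×13.5 + 0.27×14.6 + 0.14×1.14 = 8.179
Denominator: 1 + 0.027×8.41 + 0.296×12.8 + 0.27×5.19 + 0.14×1.32 = 6.602
R = 8.179/6.602 = 1.239 J/s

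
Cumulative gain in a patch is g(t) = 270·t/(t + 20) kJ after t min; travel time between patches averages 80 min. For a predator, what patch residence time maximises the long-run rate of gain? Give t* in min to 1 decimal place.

40.0 min

By the marginal value theorem, leave when the instantaneous gain rate g'(t) equals the habitat-wide average g(t)/(T + t).
g'(t) = 270·20/(t + 20)². Setting 270·20/(t+20)² = 270t/[(t+20)(80+t)] gives 20(80+t) = t(t+20), so t² = 20×80 = 1600.
t* = √1600 = 40 min.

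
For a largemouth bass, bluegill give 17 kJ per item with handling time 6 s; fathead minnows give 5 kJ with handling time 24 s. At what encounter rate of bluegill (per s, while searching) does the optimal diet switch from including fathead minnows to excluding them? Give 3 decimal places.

At the threshold, the rate on bluegill alone equals the profitability of fathead minnows: λ·17/(1 + λ·6) = 5/24 = 0.2083.
Rearranging, λ(17 − 0.2083×6) = 0.2083, so λ = 0.2083/15.75 = 0.01323 per s.

0.013 per s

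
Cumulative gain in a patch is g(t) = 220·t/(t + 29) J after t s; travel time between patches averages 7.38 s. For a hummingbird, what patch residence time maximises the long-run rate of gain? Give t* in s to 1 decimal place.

14.6 s

Maximise g(t)/(T+t): set derivative to zero → g'(t)(T+t) = g(t).
g'(t) = 220·29/(t + 29)². Setting 220·29/(t+29)² = 220t/[(t+29)(7.38+t)] gives 29(7.38+t) = t(t+29), so t² = 29×7.38 = 214.
t* = √214 = 14.63 s.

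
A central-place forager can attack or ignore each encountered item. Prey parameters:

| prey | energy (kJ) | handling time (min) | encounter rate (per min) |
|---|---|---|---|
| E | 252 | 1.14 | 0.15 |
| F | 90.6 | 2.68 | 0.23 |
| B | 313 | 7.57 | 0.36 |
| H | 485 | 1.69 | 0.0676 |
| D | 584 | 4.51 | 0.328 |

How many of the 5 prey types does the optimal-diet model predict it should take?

Profitabilities (E/h, kJ/min): H 287, E 221, D 129, B 41.3, F 33.8. Add prey in this order while the next type's profitability exceeds the intake rate on those already taken.
Rate on top 1: 29.42. E: 221 > 29.42 → include.
Rate on top 2: 54.92. D: 129 > 54.92 → include.
Rate on top 3: 94.82. B: 41.3 < 94.82 → exclude; stop.
Optimal diet: H, E, D — 3 of 5 types.

3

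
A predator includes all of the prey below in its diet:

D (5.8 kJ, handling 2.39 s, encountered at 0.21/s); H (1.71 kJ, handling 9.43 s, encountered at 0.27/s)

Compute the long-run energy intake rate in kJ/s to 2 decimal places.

0.41 kJ/s

Energy encountered per unit search time: 0.21×5.8 + 0.27×1.71 = 1.68 kJ/s.
Handling time per unit search time: 0.21×2.39 + 0.27×9.43 = 3.048.
Rate = 1.68/(1 + 3.048) = 0.4149 kJ/s.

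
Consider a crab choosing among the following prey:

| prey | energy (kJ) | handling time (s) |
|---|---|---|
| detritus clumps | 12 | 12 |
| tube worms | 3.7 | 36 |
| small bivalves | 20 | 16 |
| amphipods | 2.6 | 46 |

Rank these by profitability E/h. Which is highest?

Profitability E/h (kJ/s): detritus clumps = 12/12 = 1, tube worms = 3.7/36 = 0.103, small bivalves = 20/16 = 1.25, amphipods = 2.6/46 = 0.0565.
Ranked: small bivalves > detritus clumps > tube worms > amphipods.

small bivalves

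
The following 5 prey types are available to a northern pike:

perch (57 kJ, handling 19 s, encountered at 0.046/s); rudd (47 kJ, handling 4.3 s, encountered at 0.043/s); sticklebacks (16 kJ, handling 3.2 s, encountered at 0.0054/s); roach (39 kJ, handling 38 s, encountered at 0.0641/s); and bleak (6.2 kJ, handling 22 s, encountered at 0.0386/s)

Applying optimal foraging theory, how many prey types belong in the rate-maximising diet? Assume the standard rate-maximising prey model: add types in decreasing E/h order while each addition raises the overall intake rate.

3

E/h in descending order: rudd 10.9, sticklebacks 5, perch 3, roach 1.03, bleak 0.282 kJ/s. The optimal diet is the largest prefix of this list for which every included type satisfies E_i/h_i > R on the types above it.
Rate on top 1: 1.706. sticklebacks: 5 > 1.706 → include.
Rate on top 2: 1.753. perch: 3 > 1.753 → include.
Rate on top 3: 2.278. roach: 1.03 < 2.278 → exclude; stop.
Optimal diet: rudd, sticklebacks, perch — 3 of 5 types.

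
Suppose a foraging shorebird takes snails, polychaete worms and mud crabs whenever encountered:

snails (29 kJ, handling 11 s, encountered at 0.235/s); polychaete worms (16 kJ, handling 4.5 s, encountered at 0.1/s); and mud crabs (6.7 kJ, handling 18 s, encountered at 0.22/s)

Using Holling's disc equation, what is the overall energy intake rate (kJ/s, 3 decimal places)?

R = (0.235×29 + 0.1×16 + 0.22×6.7) / (1 + 0.235×11 + 0.1×4.5 + 0.22×18) = 9.889/7.995 = 1.237 kJ/s.

1.237 kJ/s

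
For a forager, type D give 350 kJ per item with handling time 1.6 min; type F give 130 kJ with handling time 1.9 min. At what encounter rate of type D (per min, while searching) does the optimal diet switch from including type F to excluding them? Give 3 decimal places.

Drop type F once their profitability E₂/h₂ falls below the rate achievable on type D alone: E₂/h₂ = λE₁/(1 + λh₁).
Solve for λ: λE₁h₂ = E₂(1 + λh₁) → λ(E₁h₂ − E₂h₁) = E₂ → λ = E₂/(E₁h₂ − E₂h₁).
λ = 130/(350×1.9 − 130×1.6) = 130/457 = 0.2845 per min.

0.284 per min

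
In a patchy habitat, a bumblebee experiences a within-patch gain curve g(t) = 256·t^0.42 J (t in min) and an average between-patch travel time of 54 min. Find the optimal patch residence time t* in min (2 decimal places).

39.10 min

Optimal t* satisfies g'(t*) = g(t*)/(T + t*).
g'(t) = 0.42·256·t^-0.58. Setting 0.42·256·t^-0.58 = 256·t^0.42/(54+t) gives 0.42(54+t) = t, so 0.58·t = 0.42×54.
t* = 0.42×54/0.58 = 39.1 min.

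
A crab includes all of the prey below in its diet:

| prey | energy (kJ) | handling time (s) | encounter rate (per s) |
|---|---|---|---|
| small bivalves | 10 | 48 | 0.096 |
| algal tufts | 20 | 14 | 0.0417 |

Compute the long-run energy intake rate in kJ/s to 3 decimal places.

0.290 kJ/s

R = Σλ_iE_i / (1 + Σλ_ih_i)
Numerator: 0.096×10 + 0.0417×20 = 1.794
Denominator: 1 + 0.096×48 + 0.0417×14 = 6.192
R = 1.794/6.192 = 0.2897 kJ/s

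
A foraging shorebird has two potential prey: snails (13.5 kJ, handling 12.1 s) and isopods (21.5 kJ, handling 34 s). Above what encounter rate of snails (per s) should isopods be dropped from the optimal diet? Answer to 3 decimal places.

0.108 per s

Drop isopods once their profitability E₂/h₂ falls below the rate achievable on snails alone: E₂/h₂ = λE₁/(1 + λh₁).
Solve for λ: λE₁h₂ = E₂(1 + λh₁) → λ(E₁h₂ − E₂h₁) = E₂ → λ = E₂/(E₁h₂ − E₂h₁).
λ = 21.5/(13.5×34 − 21.5×12.1) = 21.5/198.9 = 0.1081 per s.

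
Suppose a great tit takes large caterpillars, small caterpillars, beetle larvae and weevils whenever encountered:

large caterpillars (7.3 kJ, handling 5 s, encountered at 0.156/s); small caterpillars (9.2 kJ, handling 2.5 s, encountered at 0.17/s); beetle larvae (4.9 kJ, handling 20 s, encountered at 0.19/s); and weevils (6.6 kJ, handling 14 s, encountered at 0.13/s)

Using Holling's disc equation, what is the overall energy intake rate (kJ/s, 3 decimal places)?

R = (0.156×7.3 + 0.17×9.2 + 0.19×4.9 + 0.13×6.6) / (1 + 0.156×5 + 0.17×2.5 + 0.19×20 + 0.13×14) = 4.492/7.825 = 0.574 kJ/s.

0.574 kJ/s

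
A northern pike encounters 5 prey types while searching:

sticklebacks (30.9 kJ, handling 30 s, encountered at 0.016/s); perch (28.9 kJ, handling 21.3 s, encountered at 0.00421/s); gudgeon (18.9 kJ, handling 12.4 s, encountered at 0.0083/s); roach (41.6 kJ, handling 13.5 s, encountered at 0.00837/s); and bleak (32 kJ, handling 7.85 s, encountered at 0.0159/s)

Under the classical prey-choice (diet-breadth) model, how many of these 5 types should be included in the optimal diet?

5

E/h in descending order: bleak 4.08, roach 3.08, gudgeon 1.52, perch 1.36, sticklebacks 1.03 kJ/s. The optimal diet is the largest prefix of this list for which every included type satisfies E_i/h_i > R on the types above it.
Rate on top 1: 0.4523. roach: 3.08 > 0.4523 → include.
Rate on top 2: 0.6923. gudgeon: 1.52 > 0.6923 → include.
Rate on top 3: 0.7562. perch: 1.36 > 0.7562 → include.
Rate on top 4: 0.7939. sticklebacks: 1.03 > 0.7939 → include.
Optimal diet: bleak, roach, gudgeon, perch, sticklebacks — 5 of 5 types.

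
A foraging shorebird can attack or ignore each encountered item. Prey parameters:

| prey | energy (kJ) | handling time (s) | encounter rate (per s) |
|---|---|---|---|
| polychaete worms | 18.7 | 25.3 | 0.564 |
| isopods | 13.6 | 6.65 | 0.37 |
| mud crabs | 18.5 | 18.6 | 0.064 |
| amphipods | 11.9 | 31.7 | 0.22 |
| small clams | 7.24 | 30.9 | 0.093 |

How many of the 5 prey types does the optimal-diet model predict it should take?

1

E/h in descending order: isopods 2.05, mud crabs 0.995, polychaete worms 0.739, amphipods 0.375, small clams 0.234 kJ/s. The optimal diet is the largest prefix of this list for which every included type satisfies E_i/h_i > R on the types above it.
Rate on top 1: 1.454. mud crabs: 0.995 < 1.454 → exclude; stop.
Optimal diet: isopods — 1 of 5 types.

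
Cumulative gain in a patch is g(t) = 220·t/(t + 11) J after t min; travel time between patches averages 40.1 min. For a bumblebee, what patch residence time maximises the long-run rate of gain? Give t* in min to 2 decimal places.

Maximise g(t)/(T+t): set derivative to zero → g'(t)(T+t) = g(t).
g'(t) = 220·11/(t + 11)². Setting 220·11/(t+11)² = 220t/[(t+11)(40.1+t)] gives 11(40.1+t) = t(t+11), so t² = 11×40.1 = 441.1.
t* = √441.1 = 21 min.

21.00 min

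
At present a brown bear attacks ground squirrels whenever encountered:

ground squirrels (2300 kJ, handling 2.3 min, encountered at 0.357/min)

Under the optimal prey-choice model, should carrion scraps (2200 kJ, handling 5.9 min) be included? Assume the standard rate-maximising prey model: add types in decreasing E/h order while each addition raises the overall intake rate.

Current rate: (0.357×2300)/(1 + 0.357×2.3) = 450.9 kJ/min.
carrion scraps: E/h = 2200/5.9 = 372.9 kJ/min.
372.9 < 450.9, so adding carrion scraps would lower the average — exclude it.

No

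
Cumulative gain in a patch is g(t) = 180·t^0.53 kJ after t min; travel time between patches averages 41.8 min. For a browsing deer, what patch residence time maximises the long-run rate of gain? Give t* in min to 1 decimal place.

Maximise g(t)/(T+t): set derivative to zero → g'(t)(T+t) = g(t).
g'(t) = 0.53·180·t^-0.47. Setting 0.53·180·t^-0.47 = 180·t^0.53/(41.8+t) gives 0.53(41.8+t) = t, so 0.47·t = 0.53×41.8.
t* = 0.53×41.8/0.47 = 47.14 min.

47.1 min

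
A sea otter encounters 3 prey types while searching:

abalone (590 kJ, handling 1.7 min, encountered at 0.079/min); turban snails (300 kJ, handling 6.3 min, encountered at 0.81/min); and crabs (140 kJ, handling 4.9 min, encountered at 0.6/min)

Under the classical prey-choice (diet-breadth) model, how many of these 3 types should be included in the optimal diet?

Rank by E/h (kJ/min): abalone 347, turban snails 47.6, crabs 28.6. Include each in turn until the next type's E/h falls below the running intake rate.
Rate on top 1: 41.09. turban snails: 47.6 > 41.09 → include.
Rate on top 2: 46.43. crabs: 28.6 < 46.43 → exclude; stop.
Optimal diet: abalone, turban snails — 2 of 3 types.

2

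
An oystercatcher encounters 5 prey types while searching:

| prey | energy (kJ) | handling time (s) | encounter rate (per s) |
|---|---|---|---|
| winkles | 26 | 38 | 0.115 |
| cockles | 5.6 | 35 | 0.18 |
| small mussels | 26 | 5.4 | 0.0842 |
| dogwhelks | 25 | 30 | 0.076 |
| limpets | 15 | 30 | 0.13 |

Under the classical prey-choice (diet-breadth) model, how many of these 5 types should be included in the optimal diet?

E/h in descending order: small mussels 4.81, dogwhelks 0.833, winkles 0.684, limpets 0.5, cockles 0.16 kJ/s. The optimal diet is the largest prefix of this list for which every included type satisfies E_i/h_i > R on the types above it.
Rate on top 1: 1.505. dogwhelks: 0.833 < 1.505 → exclude; stop.
Optimal diet: small mussels — 1 of 5 types.

1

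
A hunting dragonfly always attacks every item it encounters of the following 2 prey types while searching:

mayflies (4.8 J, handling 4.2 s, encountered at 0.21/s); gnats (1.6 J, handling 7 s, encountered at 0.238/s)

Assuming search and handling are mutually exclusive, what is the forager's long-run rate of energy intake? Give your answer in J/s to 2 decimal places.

R = (0.21×4.8 + 0.238×1.6) / (1 + 0.21×4.2 + 0.238×7) = 1.389/3.548 = 0.3914 J/s.

0.39 J/s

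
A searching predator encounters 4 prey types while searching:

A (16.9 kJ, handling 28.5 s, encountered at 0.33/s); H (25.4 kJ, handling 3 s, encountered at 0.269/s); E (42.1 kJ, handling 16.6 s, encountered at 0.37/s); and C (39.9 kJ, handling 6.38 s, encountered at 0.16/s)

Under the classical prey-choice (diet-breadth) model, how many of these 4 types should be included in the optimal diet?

2

Profitabilities (E/h, kJ/s): H 8.47, C 6.25, E 2.54, A 0.593. Add prey in this order while the next type's profitability exceeds the intake rate on those already taken.
Rate on top 1: 3.781. C: 6.25 > 3.781 → include.
Rate on top 2: 4.674. E: 2.54 < 4.674 → exclude; stop.
Optimal diet: H, C — 2 of 4 types.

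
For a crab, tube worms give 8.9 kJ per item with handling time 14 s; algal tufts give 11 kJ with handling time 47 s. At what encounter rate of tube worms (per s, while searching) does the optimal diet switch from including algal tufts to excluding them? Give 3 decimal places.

0.042 per s

Drop algal tufts once their profitability E₂/h₂ falls below the rate achievable on tube worms alone: E₂/h₂ = λE₁/(1 + λh₁).
Solve for λ: λE₁h₂ = E₂(1 + λh₁) → λ(E₁h₂ − E₂h₁) = E₂ → λ = E₂/(E₁h₂ − E₂h₁).
λ = 11/(8.9×47 − 11×14) = 11/264.3 = 0.04162 per s.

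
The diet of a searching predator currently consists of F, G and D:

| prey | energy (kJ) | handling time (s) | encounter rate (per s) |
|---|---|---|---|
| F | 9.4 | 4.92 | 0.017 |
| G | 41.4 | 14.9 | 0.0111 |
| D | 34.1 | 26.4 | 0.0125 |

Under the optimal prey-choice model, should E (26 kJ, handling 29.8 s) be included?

Current rate: (0.017×9.4 + 0.0111×41.4 + 0.0125×34.1)/(1 + 0.017×4.92 + 0.0111×14.9 + 0.0125×26.4) = 0.6622 kJ/s.
Profitability of E: 26/29.8 = 0.8725 kJ/s.
Since 0.8725 > R, including E increases the long-run rate.

Yes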